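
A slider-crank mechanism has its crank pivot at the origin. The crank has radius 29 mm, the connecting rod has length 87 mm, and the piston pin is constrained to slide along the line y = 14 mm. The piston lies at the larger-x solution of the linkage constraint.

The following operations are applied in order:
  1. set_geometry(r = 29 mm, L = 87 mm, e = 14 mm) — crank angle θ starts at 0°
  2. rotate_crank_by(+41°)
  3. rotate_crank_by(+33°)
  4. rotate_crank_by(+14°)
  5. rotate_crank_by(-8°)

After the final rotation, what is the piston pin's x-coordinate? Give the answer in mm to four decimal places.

90.8089

set_geometry: r = 29 mm, L = 87 mm, e = 14 mm; θ ← 0°
rotate_crank_by(+41°): θ ← 0° +41° = 41°
rotate_crank_by(+33°): θ ← 41° +33° = 74°
rotate_crank_by(+14°): θ ← 74° +14° = 88°
rotate_crank_by(-8°): θ ← 88° -8° = 80°
crank pin P = (r cos θ, r sin θ) = (5.035797, 28.559425)
h = r sin θ − e = 28.559425 − 14 = 14.559425
x = r cos θ + √(L² − h²) = 5.035797 + √(7569.0 − 211.9769) = 5.035797 + 85.773091 = 90.808888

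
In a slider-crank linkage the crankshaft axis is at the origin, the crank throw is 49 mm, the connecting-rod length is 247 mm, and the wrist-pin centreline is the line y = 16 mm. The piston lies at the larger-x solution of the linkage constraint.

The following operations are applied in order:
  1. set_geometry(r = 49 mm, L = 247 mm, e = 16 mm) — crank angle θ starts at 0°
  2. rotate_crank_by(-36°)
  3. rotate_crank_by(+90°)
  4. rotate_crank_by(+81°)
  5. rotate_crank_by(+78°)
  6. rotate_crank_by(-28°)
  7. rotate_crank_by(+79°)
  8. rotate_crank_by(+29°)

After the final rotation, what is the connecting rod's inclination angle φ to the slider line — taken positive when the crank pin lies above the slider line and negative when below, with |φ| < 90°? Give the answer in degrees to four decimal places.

-14.3230

set_geometry: r = 49 mm, L = 247 mm, e = 16 mm; θ ← 0°
rotate_crank_by(-36°): θ ← 0° -36° = -36°
rotate_crank_by(+90°): θ ← -36° +90° = 54°
rotate_crank_by(+81°): θ ← 54° +81° = 135°
rotate_crank_by(+78°): θ ← 135° +78° = 213°
rotate_crank_by(-28°): θ ← 213° -28° = 185°
rotate_crank_by(+79°): θ ← 185° +79° = 264°
rotate_crank_by(+29°): θ ← 264° +29° = 293°
crank pin P = (r cos θ, r sin θ) = (19.145825, -45.104738)
h = r sin θ − e = -45.104738 − 16 = -61.104738
sin φ = h / L = -61.104738 / 247 = -0.24738760
φ = arcsin(-0.24738760) = -14.322978°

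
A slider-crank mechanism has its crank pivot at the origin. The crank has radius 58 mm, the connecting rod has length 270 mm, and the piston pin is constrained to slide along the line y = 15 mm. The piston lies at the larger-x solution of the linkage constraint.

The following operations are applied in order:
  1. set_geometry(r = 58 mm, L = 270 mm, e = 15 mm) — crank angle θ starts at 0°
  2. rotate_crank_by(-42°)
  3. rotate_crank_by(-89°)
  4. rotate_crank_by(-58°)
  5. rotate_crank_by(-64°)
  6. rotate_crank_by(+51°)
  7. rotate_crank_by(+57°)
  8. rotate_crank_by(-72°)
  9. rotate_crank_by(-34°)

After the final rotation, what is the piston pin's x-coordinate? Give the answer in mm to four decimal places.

set_geometry: r = 58 mm, L = 270 mm, e = 15 mm; θ ← 0°
rotate_crank_by(-42°): θ ← 0° -42° = -42°
rotate_crank_by(-89°): θ ← -42° -89° = -131°
rotate_crank_by(-58°): θ ← -131° -58° = -189°
rotate_crank_by(-64°): θ ← -189° -64° = -253°
rotate_crank_by(+51°): θ ← -253° +51° = -202°
rotate_crank_by(+57°): θ ← -202° +57° = -145°
rotate_crank_by(-72°): θ ← -145° -72° = -217°
rotate_crank_by(-34°): θ ← -217° -34° = -251°
crank pin P = (r cos θ, r sin θ) = (-18.882953, 54.840077)
h = r sin θ − e = 54.840077 − 15 = 39.840077
x = r cos θ + √(L² − h²) = -18.882953 + √(72900.0 − 1587.2318) = -18.882953 + 267.044506 = 248.161553

248.1616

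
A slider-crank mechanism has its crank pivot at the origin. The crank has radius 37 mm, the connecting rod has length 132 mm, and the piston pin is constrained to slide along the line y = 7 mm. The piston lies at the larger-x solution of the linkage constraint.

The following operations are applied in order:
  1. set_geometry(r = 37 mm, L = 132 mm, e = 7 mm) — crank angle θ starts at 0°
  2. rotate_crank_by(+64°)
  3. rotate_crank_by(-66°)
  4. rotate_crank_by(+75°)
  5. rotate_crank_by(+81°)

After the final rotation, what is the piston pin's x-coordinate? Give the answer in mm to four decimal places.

set_geometry: r = 37 mm, L = 132 mm, e = 7 mm; θ ← 0°
rotate_crank_by(+64°): θ ← 0° +64° = 64°
rotate_crank_by(-66°): θ ← 64° -66° = -2°
rotate_crank_by(+75°): θ ← -2° +75° = 73°
rotate_crank_by(+81°): θ ← 73° +81° = 154°
crank pin P = (r cos θ, r sin θ) = (-33.255380, 16.219732)
h = r sin θ − e = 16.219732 − 7 = 9.219732
x = r cos θ + √(L² − h²) = -33.255380 + √(17424.0 − 85.0035) = -33.255380 + 131.677624 = 98.422244

98.4222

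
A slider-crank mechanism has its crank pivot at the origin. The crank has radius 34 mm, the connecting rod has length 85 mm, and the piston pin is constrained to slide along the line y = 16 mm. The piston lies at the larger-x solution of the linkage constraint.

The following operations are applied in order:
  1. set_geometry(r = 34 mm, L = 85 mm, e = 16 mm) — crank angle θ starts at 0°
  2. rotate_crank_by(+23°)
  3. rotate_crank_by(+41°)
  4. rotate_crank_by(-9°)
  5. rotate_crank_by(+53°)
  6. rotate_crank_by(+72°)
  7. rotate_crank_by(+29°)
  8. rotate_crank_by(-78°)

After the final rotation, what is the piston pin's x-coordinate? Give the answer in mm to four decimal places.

62.1433

set_geometry: r = 34 mm, L = 85 mm, e = 16 mm; θ ← 0°
rotate_crank_by(+23°): θ ← 0° +23° = 23°
rotate_crank_by(+41°): θ ← 23° +41° = 64°
rotate_crank_by(-9°): θ ← 64° -9° = 55°
rotate_crank_by(+53°): θ ← 55° +53° = 108°
rotate_crank_by(+72°): θ ← 108° +72° = 180°
rotate_crank_by(+29°): θ ← 180° +29° = 209°
rotate_crank_by(-78°): θ ← 209° -78° = 131°
crank pin P = (r cos θ, r sin θ) = (-22.306007, 25.660126)
h = r sin θ − e = 25.660126 − 16 = 9.660126
x = r cos θ + √(L² − h²) = -22.306007 + √(7225.0 − 93.3180) = -22.306007 + 84.449286 = 62.143279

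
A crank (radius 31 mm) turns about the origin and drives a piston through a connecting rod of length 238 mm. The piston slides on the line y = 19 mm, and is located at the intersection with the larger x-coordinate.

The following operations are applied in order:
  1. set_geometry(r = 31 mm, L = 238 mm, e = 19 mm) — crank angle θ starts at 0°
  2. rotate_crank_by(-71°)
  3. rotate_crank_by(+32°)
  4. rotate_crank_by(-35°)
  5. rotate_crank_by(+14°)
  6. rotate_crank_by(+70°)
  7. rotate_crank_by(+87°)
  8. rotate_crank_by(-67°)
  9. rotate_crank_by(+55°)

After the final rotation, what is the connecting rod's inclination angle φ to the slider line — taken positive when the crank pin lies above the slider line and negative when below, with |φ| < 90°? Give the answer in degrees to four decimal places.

set_geometry: r = 31 mm, L = 238 mm, e = 19 mm; θ ← 0°
rotate_crank_by(-71°): θ ← 0° -71° = -71°
rotate_crank_by(+32°): θ ← -71° +32° = -39°
rotate_crank_by(-35°): θ ← -39° -35° = -74°
rotate_crank_by(+14°): θ ← -74° +14° = -60°
rotate_crank_by(+70°): θ ← -60° +70° = 10°
rotate_crank_by(+87°): θ ← 10° +87° = 97°
rotate_crank_by(-67°): θ ← 97° -67° = 30°
rotate_crank_by(+55°): θ ← 30° +55° = 85°
crank pin P = (r cos θ, r sin θ) = (2.701828, 30.882036)
h = r sin θ − e = 30.882036 − 19 = 11.882036
sin φ = h / L = 11.882036 / 238 = 0.04992452
φ = arcsin(0.04992452) = 2.861654°

2.8617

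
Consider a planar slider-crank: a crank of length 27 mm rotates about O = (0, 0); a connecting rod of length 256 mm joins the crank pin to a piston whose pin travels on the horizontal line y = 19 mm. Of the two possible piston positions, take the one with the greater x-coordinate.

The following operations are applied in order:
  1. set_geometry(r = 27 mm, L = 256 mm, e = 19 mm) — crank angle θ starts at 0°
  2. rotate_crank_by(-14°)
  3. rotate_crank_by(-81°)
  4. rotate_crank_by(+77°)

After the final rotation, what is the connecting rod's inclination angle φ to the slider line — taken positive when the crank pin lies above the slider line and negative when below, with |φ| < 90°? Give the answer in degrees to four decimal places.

-6.1315

set_geometry: r = 27 mm, L = 256 mm, e = 19 mm; θ ← 0°
rotate_crank_by(-14°): θ ← 0° -14° = -14°
rotate_crank_by(-81°): θ ← -14° -81° = -95°
rotate_crank_by(+77°): θ ← -95° +77° = -18°
crank pin P = (r cos θ, r sin θ) = (25.678526, -8.343459)
h = r sin θ − e = -8.343459 − 19 = -27.343459
sin φ = h / L = -27.343459 / 256 = -0.10681039
φ = arcsin(-0.10681039) = -6.131481°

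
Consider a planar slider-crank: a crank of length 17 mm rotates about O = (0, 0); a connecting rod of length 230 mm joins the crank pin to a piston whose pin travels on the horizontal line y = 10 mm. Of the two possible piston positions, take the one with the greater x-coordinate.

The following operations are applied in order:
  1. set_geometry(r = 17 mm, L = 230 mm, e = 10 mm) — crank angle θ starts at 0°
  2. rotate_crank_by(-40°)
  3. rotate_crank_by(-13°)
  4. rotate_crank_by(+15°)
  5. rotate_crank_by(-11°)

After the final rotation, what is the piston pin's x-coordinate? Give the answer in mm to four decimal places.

240.0171

set_geometry: r = 17 mm, L = 230 mm, e = 10 mm; θ ← 0°
rotate_crank_by(-40°): θ ← 0° -40° = -40°
rotate_crank_by(-13°): θ ← -40° -13° = -53°
rotate_crank_by(+15°): θ ← -53° +15° = -38°
rotate_crank_by(-11°): θ ← -38° -11° = -49°
crank pin P = (r cos θ, r sin θ) = (11.153003, -12.830063)
h = r sin θ − e = -12.830063 − 10 = -22.830063
x = r cos θ + √(L² − h²) = 11.153003 + √(52900.0 − 521.2118) = 11.153003 + 228.864126 = 240.017130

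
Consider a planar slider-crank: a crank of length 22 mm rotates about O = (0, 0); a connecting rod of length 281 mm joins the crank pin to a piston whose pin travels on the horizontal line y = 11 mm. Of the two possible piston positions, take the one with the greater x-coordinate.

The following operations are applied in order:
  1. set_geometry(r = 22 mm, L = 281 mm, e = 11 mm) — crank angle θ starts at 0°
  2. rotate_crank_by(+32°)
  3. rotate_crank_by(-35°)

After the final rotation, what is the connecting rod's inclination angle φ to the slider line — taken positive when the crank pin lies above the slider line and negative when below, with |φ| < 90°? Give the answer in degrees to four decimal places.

set_geometry: r = 22 mm, L = 281 mm, e = 11 mm; θ ← 0°
rotate_crank_by(+32°): θ ← 0° +32° = 32°
rotate_crank_by(-35°): θ ← 32° -35° = -3°
crank pin P = (r cos θ, r sin θ) = (21.969850, -1.151391)
h = r sin θ − e = -1.151391 − 11 = -12.151391
sin φ = h / L = -12.151391 / 281 = -0.04324338
φ = arcsin(-0.04324338) = -2.478436°

-2.4784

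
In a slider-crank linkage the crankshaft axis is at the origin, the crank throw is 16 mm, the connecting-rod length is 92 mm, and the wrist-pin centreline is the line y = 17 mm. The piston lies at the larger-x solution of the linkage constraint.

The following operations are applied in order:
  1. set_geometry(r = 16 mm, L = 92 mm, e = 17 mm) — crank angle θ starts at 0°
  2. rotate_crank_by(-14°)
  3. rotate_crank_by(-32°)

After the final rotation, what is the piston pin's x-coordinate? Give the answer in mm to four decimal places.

set_geometry: r = 16 mm, L = 92 mm, e = 17 mm; θ ← 0°
rotate_crank_by(-14°): θ ← 0° -14° = -14°
rotate_crank_by(-32°): θ ← -14° -32° = -46°
crank pin P = (r cos θ, r sin θ) = (11.114534, -11.509437)
h = r sin θ − e = -11.509437 − 17 = -28.509437
x = r cos θ + √(L² − h²) = 11.114534 + √(8464.0 − 812.7880) = 11.114534 + 87.471207 = 98.585741

98.5857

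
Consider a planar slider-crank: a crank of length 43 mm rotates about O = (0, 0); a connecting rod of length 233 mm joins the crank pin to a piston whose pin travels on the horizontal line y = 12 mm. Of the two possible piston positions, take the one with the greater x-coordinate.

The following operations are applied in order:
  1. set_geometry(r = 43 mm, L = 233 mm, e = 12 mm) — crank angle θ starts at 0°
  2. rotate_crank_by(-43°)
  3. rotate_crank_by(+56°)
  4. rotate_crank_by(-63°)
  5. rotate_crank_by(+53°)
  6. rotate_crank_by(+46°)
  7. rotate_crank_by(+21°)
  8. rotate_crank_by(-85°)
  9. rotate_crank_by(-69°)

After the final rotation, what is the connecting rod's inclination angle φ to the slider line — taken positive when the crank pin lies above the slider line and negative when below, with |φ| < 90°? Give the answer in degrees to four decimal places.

set_geometry: r = 43 mm, L = 233 mm, e = 12 mm; θ ← 0°
rotate_crank_by(-43°): θ ← 0° -43° = -43°
rotate_crank_by(+56°): θ ← -43° +56° = 13°
rotate_crank_by(-63°): θ ← 13° -63° = -50°
rotate_crank_by(+53°): θ ← -50° +53° = 3°
rotate_crank_by(+46°): θ ← 3° +46° = 49°
rotate_crank_by(+21°): θ ← 49° +21° = 70°
rotate_crank_by(-85°): θ ← 70° -85° = -15°
rotate_crank_by(-69°): θ ← -15° -69° = -84°
crank pin P = (r cos θ, r sin θ) = (4.494724, -42.764442)
h = r sin θ − e = -42.764442 − 12 = -54.764442
sin φ = h / L = -54.764442 / 233 = -0.23504052
φ = arcsin(-0.23504052) = -13.594011°

-13.5940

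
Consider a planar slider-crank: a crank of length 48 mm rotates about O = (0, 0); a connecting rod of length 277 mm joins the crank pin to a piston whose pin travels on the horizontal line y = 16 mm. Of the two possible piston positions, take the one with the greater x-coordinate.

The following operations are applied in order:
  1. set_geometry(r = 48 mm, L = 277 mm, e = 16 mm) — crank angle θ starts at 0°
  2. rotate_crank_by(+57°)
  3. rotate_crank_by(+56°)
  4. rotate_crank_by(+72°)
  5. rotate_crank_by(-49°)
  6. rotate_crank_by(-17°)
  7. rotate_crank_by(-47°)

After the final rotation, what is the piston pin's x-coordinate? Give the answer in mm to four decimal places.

set_geometry: r = 48 mm, L = 277 mm, e = 16 mm; θ ← 0°
rotate_crank_by(+57°): θ ← 0° +57° = 57°
rotate_crank_by(+56°): θ ← 57° +56° = 113°
rotate_crank_by(+72°): θ ← 113° +72° = 185°
rotate_crank_by(-49°): θ ← 185° -49° = 136°
rotate_crank_by(-17°): θ ← 136° -17° = 119°
rotate_crank_by(-47°): θ ← 119° -47° = 72°
crank pin P = (r cos θ, r sin θ) = (14.832816, 45.650713)
h = r sin θ − e = 45.650713 − 16 = 29.650713
x = r cos θ + √(L² − h²) = 14.832816 + √(76729.0 − 879.1648) = 14.832816 + 275.408488 = 290.241304

290.2413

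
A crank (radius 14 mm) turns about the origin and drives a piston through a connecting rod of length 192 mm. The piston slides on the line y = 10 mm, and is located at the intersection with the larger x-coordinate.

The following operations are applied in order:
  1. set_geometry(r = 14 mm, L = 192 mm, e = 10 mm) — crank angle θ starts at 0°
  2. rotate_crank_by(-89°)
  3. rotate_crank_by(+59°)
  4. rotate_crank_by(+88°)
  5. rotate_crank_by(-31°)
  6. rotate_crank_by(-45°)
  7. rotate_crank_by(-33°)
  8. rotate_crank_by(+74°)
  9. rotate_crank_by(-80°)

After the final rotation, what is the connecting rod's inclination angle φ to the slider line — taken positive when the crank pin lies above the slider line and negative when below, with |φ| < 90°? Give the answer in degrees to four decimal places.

set_geometry: r = 14 mm, L = 192 mm, e = 10 mm; θ ← 0°
rotate_crank_by(-89°): θ ← 0° -89° = -89°
rotate_crank_by(+59°): θ ← -89° +59° = -30°
rotate_crank_by(+88°): θ ← -30° +88° = 58°
rotate_crank_by(-31°): θ ← 58° -31° = 27°
rotate_crank_by(-45°): θ ← 27° -45° = -18°
rotate_crank_by(-33°): θ ← -18° -33° = -51°
rotate_crank_by(+74°): θ ← -51° +74° = 23°
rotate_crank_by(-80°): θ ← 23° -80° = -57°
crank pin P = (r cos θ, r sin θ) = (7.624946, -11.741388)
h = r sin θ − e = -11.741388 − 10 = -21.741388
sin φ = h / L = -21.741388 / 192 = -0.11323640
φ = arcsin(-0.11323640) = -6.501913°

-6.5019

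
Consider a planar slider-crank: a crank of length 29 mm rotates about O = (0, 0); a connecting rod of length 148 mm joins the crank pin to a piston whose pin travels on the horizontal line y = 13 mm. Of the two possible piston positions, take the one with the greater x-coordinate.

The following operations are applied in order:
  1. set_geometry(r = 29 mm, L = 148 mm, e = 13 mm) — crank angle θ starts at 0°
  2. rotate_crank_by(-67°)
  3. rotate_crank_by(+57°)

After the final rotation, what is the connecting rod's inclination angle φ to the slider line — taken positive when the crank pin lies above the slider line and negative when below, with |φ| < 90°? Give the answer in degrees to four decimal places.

set_geometry: r = 29 mm, L = 148 mm, e = 13 mm; θ ← 0°
rotate_crank_by(-67°): θ ← 0° -67° = -67°
rotate_crank_by(+57°): θ ← -67° +57° = -10°
crank pin P = (r cos θ, r sin θ) = (28.559425, -5.035797)
h = r sin θ − e = -5.035797 − 13 = -18.035797
sin φ = h / L = -18.035797 / 148 = -0.12186349
φ = arcsin(-0.12186349) = -6.999662°

-6.9997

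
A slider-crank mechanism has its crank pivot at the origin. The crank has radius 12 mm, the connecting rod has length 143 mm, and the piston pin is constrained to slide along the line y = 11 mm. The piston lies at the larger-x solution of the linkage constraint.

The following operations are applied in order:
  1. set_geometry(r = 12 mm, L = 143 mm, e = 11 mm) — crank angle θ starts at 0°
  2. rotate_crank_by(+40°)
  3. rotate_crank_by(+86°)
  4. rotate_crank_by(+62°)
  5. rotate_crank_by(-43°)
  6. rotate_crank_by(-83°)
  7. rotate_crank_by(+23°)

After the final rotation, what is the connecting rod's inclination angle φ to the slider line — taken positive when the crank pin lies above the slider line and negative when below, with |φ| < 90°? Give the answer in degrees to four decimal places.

set_geometry: r = 12 mm, L = 143 mm, e = 11 mm; θ ← 0°
rotate_crank_by(+40°): θ ← 0° +40° = 40°
rotate_crank_by(+86°): θ ← 40° +86° = 126°
rotate_crank_by(+62°): θ ← 126° +62° = 188°
rotate_crank_by(-43°): θ ← 188° -43° = 145°
rotate_crank_by(-83°): θ ← 145° -83° = 62°
rotate_crank_by(+23°): θ ← 62° +23° = 85°
crank pin P = (r cos θ, r sin θ) = (1.045869, 11.954336)
h = r sin θ − e = 11.954336 − 11 = 0.954336
sin φ = h / L = 0.954336 / 143 = 0.00667368
φ = arcsin(0.00667368) = 0.382377°

0.3824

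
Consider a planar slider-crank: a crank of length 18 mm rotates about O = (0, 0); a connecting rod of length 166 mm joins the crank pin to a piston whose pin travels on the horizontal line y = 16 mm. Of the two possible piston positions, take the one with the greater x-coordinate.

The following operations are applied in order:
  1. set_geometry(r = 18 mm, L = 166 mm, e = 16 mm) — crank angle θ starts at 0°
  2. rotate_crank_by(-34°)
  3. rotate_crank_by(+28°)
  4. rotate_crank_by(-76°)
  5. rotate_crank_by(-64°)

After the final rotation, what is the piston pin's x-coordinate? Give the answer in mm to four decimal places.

149.0181

set_geometry: r = 18 mm, L = 166 mm, e = 16 mm; θ ← 0°
rotate_crank_by(-34°): θ ← 0° -34° = -34°
rotate_crank_by(+28°): θ ← -34° +28° = -6°
rotate_crank_by(-76°): θ ← -6° -76° = -82°
rotate_crank_by(-64°): θ ← -82° -64° = -146°
crank pin P = (r cos θ, r sin θ) = (-14.922676, -10.065472)
h = r sin θ − e = -10.065472 − 16 = -26.065472
x = r cos θ + √(L² − h²) = -14.922676 + √(27556.0 − 679.4088) = -14.922676 + 163.940816 = 149.018140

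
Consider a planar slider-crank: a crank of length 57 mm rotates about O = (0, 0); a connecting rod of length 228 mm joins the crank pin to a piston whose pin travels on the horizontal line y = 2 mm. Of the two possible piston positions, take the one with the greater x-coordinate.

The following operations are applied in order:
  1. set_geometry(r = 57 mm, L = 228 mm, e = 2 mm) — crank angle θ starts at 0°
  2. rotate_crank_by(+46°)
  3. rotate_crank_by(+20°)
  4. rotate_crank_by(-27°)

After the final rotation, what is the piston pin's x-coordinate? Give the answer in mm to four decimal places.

269.7674

set_geometry: r = 57 mm, L = 228 mm, e = 2 mm; θ ← 0°
rotate_crank_by(+46°): θ ← 0° +46° = 46°
rotate_crank_by(+20°): θ ← 46° +20° = 66°
rotate_crank_by(-27°): θ ← 66° -27° = 39°
crank pin P = (r cos θ, r sin θ) = (44.297320, 35.871262)
h = r sin θ − e = 35.871262 − 2 = 33.871262
x = r cos θ + √(L² − h²) = 44.297320 + √(51984.0 − 1147.2624) = 44.297320 + 225.470037 = 269.767357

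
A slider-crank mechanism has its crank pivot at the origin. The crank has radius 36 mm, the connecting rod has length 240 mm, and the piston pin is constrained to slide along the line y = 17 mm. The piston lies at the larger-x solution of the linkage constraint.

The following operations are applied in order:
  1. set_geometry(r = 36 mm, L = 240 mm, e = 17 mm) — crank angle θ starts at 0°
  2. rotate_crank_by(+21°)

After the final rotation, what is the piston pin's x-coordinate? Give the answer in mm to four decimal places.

273.5739

set_geometry: r = 36 mm, L = 240 mm, e = 17 mm; θ ← 0°
rotate_crank_by(+21°): θ ← 0° +21° = 21°
crank pin P = (r cos θ, r sin θ) = (33.608895, 12.901246)
h = r sin θ − e = 12.901246 − 17 = -4.098754
x = r cos θ + √(L² − h²) = 33.608895 + √(57600.0 − 16.7998) = 33.608895 + 239.964998 = 273.573893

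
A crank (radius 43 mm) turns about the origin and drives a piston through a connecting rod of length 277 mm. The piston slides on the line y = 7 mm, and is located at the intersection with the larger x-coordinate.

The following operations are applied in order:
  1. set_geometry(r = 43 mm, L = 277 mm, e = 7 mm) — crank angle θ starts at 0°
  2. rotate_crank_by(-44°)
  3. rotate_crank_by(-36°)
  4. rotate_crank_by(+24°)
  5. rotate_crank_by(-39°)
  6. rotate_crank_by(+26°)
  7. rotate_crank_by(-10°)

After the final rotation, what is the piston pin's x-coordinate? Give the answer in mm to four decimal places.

280.7986

set_geometry: r = 43 mm, L = 277 mm, e = 7 mm; θ ← 0°
rotate_crank_by(-44°): θ ← 0° -44° = -44°
rotate_crank_by(-36°): θ ← -44° -36° = -80°
rotate_crank_by(+24°): θ ← -80° +24° = -56°
rotate_crank_by(-39°): θ ← -56° -39° = -95°
rotate_crank_by(+26°): θ ← -95° +26° = -69°
rotate_crank_by(-10°): θ ← -69° -10° = -79°
crank pin P = (r cos θ, r sin θ) = (8.204787, -42.209969)
h = r sin θ − e = -42.209969 − 7 = -49.209969
x = r cos θ + √(L² − h²) = 8.204787 + √(76729.0 − 2421.6210) = 8.204787 + 272.593798 = 280.798585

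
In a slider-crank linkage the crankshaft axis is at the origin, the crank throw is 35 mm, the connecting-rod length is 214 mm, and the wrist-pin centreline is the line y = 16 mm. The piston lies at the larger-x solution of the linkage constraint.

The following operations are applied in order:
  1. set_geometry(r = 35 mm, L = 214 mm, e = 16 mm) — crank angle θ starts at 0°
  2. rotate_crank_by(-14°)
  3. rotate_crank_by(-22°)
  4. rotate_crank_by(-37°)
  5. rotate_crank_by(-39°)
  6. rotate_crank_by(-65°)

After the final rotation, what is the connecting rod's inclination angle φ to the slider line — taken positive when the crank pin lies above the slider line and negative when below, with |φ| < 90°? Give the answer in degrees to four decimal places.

-4.7798

set_geometry: r = 35 mm, L = 214 mm, e = 16 mm; θ ← 0°
rotate_crank_by(-14°): θ ← 0° -14° = -14°
rotate_crank_by(-22°): θ ← -14° -22° = -36°
rotate_crank_by(-37°): θ ← -36° -37° = -73°
rotate_crank_by(-39°): θ ← -73° -39° = -112°
rotate_crank_by(-65°): θ ← -112° -65° = -177°
crank pin P = (r cos θ, r sin θ) = (-34.952034, -1.831758)
h = r sin θ − e = -1.831758 − 16 = -17.831758
sin φ = h / L = -17.831758 / 214 = -0.08332597
φ = arcsin(-0.08332597) = -4.779769°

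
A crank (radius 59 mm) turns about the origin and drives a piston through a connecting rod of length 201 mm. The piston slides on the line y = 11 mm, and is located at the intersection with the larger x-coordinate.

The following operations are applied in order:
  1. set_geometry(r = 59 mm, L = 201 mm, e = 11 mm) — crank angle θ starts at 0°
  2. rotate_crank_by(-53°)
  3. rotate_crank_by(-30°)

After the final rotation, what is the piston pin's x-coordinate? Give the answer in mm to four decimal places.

195.7702

set_geometry: r = 59 mm, L = 201 mm, e = 11 mm; θ ← 0°
rotate_crank_by(-53°): θ ← 0° -53° = -53°
rotate_crank_by(-30°): θ ← -53° -30° = -83°
crank pin P = (r cos θ, r sin θ) = (7.190291, -58.560223)
h = r sin θ − e = -58.560223 − 11 = -69.560223
x = r cos θ + √(L² − h²) = 7.190291 + √(40401.0 − 4838.6246) = 7.190291 + 188.579891 = 195.770183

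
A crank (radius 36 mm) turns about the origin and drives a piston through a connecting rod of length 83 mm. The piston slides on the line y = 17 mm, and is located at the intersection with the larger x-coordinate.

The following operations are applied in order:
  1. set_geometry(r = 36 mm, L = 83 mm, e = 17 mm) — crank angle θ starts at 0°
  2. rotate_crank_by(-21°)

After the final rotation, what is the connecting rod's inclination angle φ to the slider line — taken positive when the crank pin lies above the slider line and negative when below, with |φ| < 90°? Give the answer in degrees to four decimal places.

-21.1159

set_geometry: r = 36 mm, L = 83 mm, e = 17 mm; θ ← 0°
rotate_crank_by(-21°): θ ← 0° -21° = -21°
crank pin P = (r cos θ, r sin θ) = (33.608895, -12.901246)
h = r sin θ − e = -12.901246 − 17 = -29.901246
sin φ = h / L = -29.901246 / 83 = -0.36025598
φ = arcsin(-0.36025598) = -21.115917°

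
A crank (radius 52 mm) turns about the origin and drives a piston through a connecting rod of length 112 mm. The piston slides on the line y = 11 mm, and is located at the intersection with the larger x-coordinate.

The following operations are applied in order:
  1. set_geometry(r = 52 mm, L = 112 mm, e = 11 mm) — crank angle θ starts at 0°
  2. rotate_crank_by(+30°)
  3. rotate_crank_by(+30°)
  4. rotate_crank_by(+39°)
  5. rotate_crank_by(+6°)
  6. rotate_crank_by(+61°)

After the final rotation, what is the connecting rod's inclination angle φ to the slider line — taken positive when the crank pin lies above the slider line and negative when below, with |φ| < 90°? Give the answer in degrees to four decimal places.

0.8083

set_geometry: r = 52 mm, L = 112 mm, e = 11 mm; θ ← 0°
rotate_crank_by(+30°): θ ← 0° +30° = 30°
rotate_crank_by(+30°): θ ← 30° +30° = 60°
rotate_crank_by(+39°): θ ← 60° +39° = 99°
rotate_crank_by(+6°): θ ← 99° +6° = 105°
rotate_crank_by(+61°): θ ← 105° +61° = 166°
crank pin P = (r cos θ, r sin θ) = (-50.455378, 12.579939)
h = r sin θ − e = 12.579939 − 11 = 1.579939
sin φ = h / L = 1.579939 / 112 = 0.01410659
φ = arcsin(0.01410659) = 0.808275°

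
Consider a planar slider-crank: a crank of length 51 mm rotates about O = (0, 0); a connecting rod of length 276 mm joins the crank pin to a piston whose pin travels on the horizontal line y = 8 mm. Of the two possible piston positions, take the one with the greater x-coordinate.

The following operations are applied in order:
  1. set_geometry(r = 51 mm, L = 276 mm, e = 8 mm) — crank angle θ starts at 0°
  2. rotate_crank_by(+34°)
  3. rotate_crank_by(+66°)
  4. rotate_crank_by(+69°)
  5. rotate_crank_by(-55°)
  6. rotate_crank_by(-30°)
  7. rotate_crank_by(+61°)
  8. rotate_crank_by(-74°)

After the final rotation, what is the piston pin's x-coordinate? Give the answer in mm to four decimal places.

289.6575

set_geometry: r = 51 mm, L = 276 mm, e = 8 mm; θ ← 0°
rotate_crank_by(+34°): θ ← 0° +34° = 34°
rotate_crank_by(+66°): θ ← 34° +66° = 100°
rotate_crank_by(+69°): θ ← 100° +69° = 169°
rotate_crank_by(-55°): θ ← 169° -55° = 114°
rotate_crank_by(-30°): θ ← 114° -30° = 84°
rotate_crank_by(+61°): θ ← 84° +61° = 145°
rotate_crank_by(-74°): θ ← 145° -74° = 71°
crank pin P = (r cos θ, r sin θ) = (16.603976, 48.221447)
h = r sin θ − e = 48.221447 − 8 = 40.221447
x = r cos θ + √(L² − h²) = 16.603976 + √(76176.0 − 1617.7648) = 16.603976 + 273.053539 = 289.657515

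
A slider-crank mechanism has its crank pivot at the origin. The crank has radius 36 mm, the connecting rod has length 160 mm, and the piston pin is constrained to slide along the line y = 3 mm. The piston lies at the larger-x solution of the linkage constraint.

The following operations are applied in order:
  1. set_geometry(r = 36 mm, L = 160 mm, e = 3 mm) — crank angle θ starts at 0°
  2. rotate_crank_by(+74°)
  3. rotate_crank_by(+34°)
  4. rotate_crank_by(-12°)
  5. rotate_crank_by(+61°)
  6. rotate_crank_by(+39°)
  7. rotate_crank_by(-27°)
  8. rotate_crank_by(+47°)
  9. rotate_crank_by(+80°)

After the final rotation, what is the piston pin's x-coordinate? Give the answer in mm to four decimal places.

set_geometry: r = 36 mm, L = 160 mm, e = 3 mm; θ ← 0°
rotate_crank_by(+74°): θ ← 0° +74° = 74°
rotate_crank_by(+34°): θ ← 74° +34° = 108°
rotate_crank_by(-12°): θ ← 108° -12° = 96°
rotate_crank_by(+61°): θ ← 96° +61° = 157°
rotate_crank_by(+39°): θ ← 157° +39° = 196°
rotate_crank_by(-27°): θ ← 196° -27° = 169°
rotate_crank_by(+47°): θ ← 169° +47° = 216°
rotate_crank_by(+80°): θ ← 216° +80° = 296°
crank pin P = (r cos θ, r sin θ) = (15.781361, -32.356586)
h = r sin θ − e = -32.356586 − 3 = -35.356586
x = r cos θ + √(L² − h²) = 15.781361 + √(25600.0 − 1250.0882) = 15.781361 + 156.044583 = 171.825944

171.8259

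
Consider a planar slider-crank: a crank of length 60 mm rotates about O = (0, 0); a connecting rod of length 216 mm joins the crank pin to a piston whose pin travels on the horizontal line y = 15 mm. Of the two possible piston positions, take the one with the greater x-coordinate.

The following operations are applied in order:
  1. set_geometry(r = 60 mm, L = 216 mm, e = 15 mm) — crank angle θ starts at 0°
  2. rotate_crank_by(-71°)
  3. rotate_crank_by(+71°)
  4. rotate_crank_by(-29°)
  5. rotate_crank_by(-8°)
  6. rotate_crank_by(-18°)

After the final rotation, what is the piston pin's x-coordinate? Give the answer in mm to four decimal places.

set_geometry: r = 60 mm, L = 216 mm, e = 15 mm; θ ← 0°
rotate_crank_by(-71°): θ ← 0° -71° = -71°
rotate_crank_by(+71°): θ ← -71° +71° = 0°
rotate_crank_by(-29°): θ ← 0° -29° = -29°
rotate_crank_by(-8°): θ ← -29° -8° = -37°
rotate_crank_by(-18°): θ ← -37° -18° = -55°
crank pin P = (r cos θ, r sin θ) = (34.414586, -49.149123)
h = r sin θ − e = -49.149123 − 15 = -64.149123
x = r cos θ + √(L² − h²) = 34.414586 + √(46656.0 − 4115.1099) = 34.414586 + 206.254430 = 240.669017

240.6690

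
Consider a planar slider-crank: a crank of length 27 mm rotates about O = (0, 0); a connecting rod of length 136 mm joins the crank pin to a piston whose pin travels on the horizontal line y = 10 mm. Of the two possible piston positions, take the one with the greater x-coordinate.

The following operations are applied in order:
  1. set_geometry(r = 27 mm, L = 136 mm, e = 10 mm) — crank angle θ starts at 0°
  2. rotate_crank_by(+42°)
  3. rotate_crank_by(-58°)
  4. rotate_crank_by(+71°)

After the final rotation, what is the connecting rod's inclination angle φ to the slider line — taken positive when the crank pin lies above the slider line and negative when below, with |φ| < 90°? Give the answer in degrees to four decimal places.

5.1116

set_geometry: r = 27 mm, L = 136 mm, e = 10 mm; θ ← 0°
rotate_crank_by(+42°): θ ← 0° +42° = 42°
rotate_crank_by(-58°): θ ← 42° -58° = -16°
rotate_crank_by(+71°): θ ← -16° +71° = 55°
crank pin P = (r cos θ, r sin θ) = (15.486564, 22.117105)
h = r sin θ − e = 22.117105 − 10 = 12.117105
sin φ = h / L = 12.117105 / 136 = 0.08909636
φ = arcsin(0.08909636) = 5.111624°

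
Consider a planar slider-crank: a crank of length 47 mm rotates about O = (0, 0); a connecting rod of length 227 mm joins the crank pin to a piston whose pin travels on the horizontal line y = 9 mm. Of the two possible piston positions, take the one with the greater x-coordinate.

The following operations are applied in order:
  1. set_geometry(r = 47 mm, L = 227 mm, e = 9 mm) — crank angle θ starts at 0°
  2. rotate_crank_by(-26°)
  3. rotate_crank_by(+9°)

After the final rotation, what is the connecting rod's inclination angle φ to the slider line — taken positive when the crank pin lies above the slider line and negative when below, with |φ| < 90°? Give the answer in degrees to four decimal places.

set_geometry: r = 47 mm, L = 227 mm, e = 9 mm; θ ← 0°
rotate_crank_by(-26°): θ ← 0° -26° = -26°
rotate_crank_by(+9°): θ ← -26° +9° = -17°
crank pin P = (r cos θ, r sin θ) = (44.946324, -13.741470)
h = r sin θ − e = -13.741470 − 9 = -22.741470
sin φ = h / L = -22.741470 / 227 = -0.10018269
φ = arcsin(-0.10018269) = -5.749691°

-5.7497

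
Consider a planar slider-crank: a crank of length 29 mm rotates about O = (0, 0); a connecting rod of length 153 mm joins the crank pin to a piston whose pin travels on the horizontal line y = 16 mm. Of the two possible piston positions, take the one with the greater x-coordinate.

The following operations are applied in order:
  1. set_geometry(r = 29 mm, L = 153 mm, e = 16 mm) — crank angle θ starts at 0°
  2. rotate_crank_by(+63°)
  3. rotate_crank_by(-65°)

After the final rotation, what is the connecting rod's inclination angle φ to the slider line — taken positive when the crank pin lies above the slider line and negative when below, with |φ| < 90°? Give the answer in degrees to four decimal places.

-6.3839

set_geometry: r = 29 mm, L = 153 mm, e = 16 mm; θ ← 0°
rotate_crank_by(+63°): θ ← 0° +63° = 63°
rotate_crank_by(-65°): θ ← 63° -65° = -2°
crank pin P = (r cos θ, r sin θ) = (28.982334, -1.012085)
h = r sin θ − e = -1.012085 − 16 = -17.012085
sin φ = h / L = -17.012085 / 153 = -0.11119010
φ = arcsin(-0.11119010) = -6.383924°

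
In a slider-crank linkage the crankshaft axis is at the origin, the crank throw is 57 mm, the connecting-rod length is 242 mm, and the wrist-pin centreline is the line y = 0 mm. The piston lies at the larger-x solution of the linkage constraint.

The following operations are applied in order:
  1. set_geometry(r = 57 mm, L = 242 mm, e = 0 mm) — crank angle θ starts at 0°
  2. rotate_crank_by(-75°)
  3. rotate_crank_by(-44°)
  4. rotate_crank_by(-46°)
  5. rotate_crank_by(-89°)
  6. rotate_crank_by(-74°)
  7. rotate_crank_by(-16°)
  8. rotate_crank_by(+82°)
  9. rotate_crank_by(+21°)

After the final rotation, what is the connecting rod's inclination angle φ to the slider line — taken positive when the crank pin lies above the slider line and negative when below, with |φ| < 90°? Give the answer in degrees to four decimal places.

11.8884

set_geometry: r = 57 mm, L = 242 mm, e = 0 mm; θ ← 0°
rotate_crank_by(-75°): θ ← 0° -75° = -75°
rotate_crank_by(-44°): θ ← -75° -44° = -119°
rotate_crank_by(-46°): θ ← -119° -46° = -165°
rotate_crank_by(-89°): θ ← -165° -89° = -254°
rotate_crank_by(-74°): θ ← -254° -74° = -328°
rotate_crank_by(-16°): θ ← -328° -16° = -344°
rotate_crank_by(+82°): θ ← -344° +82° = -262°
rotate_crank_by(+21°): θ ← -262° +21° = -241°
crank pin P = (r cos θ, r sin θ) = (-27.634148, 49.853323)
h = r sin θ − e = 49.853323 − 0 = 49.853323
sin φ = h / L = 49.853323 / 242 = 0.20600547
φ = arcsin(0.20600547) = 11.888365°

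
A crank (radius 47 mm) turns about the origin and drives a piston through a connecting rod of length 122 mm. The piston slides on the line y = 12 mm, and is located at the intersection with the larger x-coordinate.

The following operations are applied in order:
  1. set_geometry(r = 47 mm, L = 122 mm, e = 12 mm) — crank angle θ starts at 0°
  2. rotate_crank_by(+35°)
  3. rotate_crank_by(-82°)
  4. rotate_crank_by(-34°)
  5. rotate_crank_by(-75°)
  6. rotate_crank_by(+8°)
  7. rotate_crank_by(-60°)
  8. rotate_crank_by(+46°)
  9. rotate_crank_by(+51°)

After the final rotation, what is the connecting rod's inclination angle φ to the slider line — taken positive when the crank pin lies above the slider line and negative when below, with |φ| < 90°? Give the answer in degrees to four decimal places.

set_geometry: r = 47 mm, L = 122 mm, e = 12 mm; θ ← 0°
rotate_crank_by(+35°): θ ← 0° +35° = 35°
rotate_crank_by(-82°): θ ← 35° -82° = -47°
rotate_crank_by(-34°): θ ← -47° -34° = -81°
rotate_crank_by(-75°): θ ← -81° -75° = -156°
rotate_crank_by(+8°): θ ← -156° +8° = -148°
rotate_crank_by(-60°): θ ← -148° -60° = -208°
rotate_crank_by(+46°): θ ← -208° +46° = -162°
rotate_crank_by(+51°): θ ← -162° +51° = -111°
crank pin P = (r cos θ, r sin θ) = (-16.843294, -43.878280)
h = r sin θ − e = -43.878280 − 12 = -55.878280
sin φ = h / L = -55.878280 / 122 = -0.45801869
φ = arcsin(-0.45801869) = -27.259331°

-27.2593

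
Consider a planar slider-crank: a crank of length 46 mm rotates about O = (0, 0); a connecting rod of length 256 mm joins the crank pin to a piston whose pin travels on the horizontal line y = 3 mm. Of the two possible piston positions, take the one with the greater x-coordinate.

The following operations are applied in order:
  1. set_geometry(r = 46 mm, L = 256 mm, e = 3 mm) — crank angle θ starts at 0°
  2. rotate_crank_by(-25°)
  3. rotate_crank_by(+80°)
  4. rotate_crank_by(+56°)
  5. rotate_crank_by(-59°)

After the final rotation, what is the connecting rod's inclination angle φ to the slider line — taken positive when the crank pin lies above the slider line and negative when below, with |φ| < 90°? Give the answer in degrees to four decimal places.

7.4625

set_geometry: r = 46 mm, L = 256 mm, e = 3 mm; θ ← 0°
rotate_crank_by(-25°): θ ← 0° -25° = -25°
rotate_crank_by(+80°): θ ← -25° +80° = 55°
rotate_crank_by(+56°): θ ← 55° +56° = 111°
rotate_crank_by(-59°): θ ← 111° -59° = 52°
crank pin P = (r cos θ, r sin θ) = (28.320428, 36.248495)
h = r sin θ − e = 36.248495 − 3 = 33.248495
sin φ = h / L = 33.248495 / 256 = 0.12987693
φ = arcsin(0.12987693) = 7.462481°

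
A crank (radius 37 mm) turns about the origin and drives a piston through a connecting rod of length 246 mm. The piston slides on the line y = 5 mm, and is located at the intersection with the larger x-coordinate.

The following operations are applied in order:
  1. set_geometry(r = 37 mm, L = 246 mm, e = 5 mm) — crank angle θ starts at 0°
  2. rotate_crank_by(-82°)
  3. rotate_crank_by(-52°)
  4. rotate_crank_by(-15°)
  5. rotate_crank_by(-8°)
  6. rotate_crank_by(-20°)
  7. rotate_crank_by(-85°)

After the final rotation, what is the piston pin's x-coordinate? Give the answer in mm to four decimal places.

238.8074

set_geometry: r = 37 mm, L = 246 mm, e = 5 mm; θ ← 0°
rotate_crank_by(-82°): θ ← 0° -82° = -82°
rotate_crank_by(-52°): θ ← -82° -52° = -134°
rotate_crank_by(-15°): θ ← -134° -15° = -149°
rotate_crank_by(-8°): θ ← -149° -8° = -157°
rotate_crank_by(-20°): θ ← -157° -20° = -177°
rotate_crank_by(-85°): θ ← -177° -85° = -262°
crank pin P = (r cos θ, r sin θ) = (-5.149405, 36.639919)
h = r sin θ − e = 36.639919 − 5 = 31.639919
x = r cos θ + √(L² − h²) = -5.149405 + √(60516.0 − 1001.0844) = -5.149405 + 243.956790 = 238.807386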